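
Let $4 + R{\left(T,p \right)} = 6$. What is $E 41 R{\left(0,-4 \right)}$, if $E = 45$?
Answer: $3690$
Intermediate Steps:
$R{\left(T,p \right)} = 2$ ($R{\left(T,p \right)} = -4 + 6 = 2$)
$E 41 R{\left(0,-4 \right)} = 45 \cdot 41 \cdot 2 = 1845 \cdot 2 = 3690$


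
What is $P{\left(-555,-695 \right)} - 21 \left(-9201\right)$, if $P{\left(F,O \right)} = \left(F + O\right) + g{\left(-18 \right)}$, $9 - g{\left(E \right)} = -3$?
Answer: $191983$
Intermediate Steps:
$g{\left(E \right)} = 12$ ($g{\left(E \right)} = 9 - -3 = 9 + 3 = 12$)
$P{\left(F,O \right)} = 12 + F + O$ ($P{\left(F,O \right)} = \left(F + O\right) + 12 = 12 + F + O$)
$P{\left(-555,-695 \right)} - 21 \left(-9201\right) = \left(12 - 555 - 695\right) - 21 \left(-9201\right) = -1238 - -193221 = -1238 + 193221 = 191983$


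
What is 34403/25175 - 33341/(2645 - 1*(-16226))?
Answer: -190140662/475077425 ≈ -0.40023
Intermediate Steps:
34403/25175 - 33341/(2645 - 1*(-16226)) = 34403*(1/25175) - 33341/(2645 + 16226) = 34403/25175 - 33341/18871 = -190140662/475077425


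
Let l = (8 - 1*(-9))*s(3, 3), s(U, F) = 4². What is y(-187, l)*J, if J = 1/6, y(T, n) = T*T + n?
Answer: 11747/2 ≈ 5873.5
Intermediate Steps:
s(U, F) = 16
l = 272 (l = (8 - 1*(-9))*16 = (8 + 9)*16 = 17*16 = 272)
y(T, n) = n + T² (y(T, n) = T² + n = n + T²)
J = ⅙ ≈ 0.16667
y(-187, l)*J = (272 + (-187)²)*(⅙) = (272 + 34969)*(⅙) = 35241*(⅙) = 11747/2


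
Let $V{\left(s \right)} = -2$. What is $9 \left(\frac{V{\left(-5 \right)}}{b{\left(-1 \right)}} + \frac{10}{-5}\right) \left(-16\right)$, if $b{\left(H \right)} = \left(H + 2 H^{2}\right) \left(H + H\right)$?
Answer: $144$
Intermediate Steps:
$b{\left(H \right)} = 2 H \left(H + 2 H^{2}\right)$ ($b{\left(H \right)} = \left(H + 2 H^{2}\right) 2 H = 2 H \left(H + 2 H^{2}\right)$)
$9 \left(\frac{V{\left(-5 \right)}}{b{\left(-1 \right)}} + \frac{10}{-5}\right) \left(-16\right) = 9 \left(- \frac{2}{\left(-1\right)^{2} \left(2 + 4 \left(-1\right)\right)} + \frac{10}{-5}\right) \left(-16\right) = 9 \left(- \frac{2}{1 \left(2 - 4\right)} + 10 \left(- \frac{1}{5}\right)\right) \left(-16\right) = 9 \left(- \frac{2}{1 \left(-2\right)} - 2\right) \left(-16\right) = 9 \left(- \frac{2}{-2} - 2\right) \left(-16\right) = 9 \left(\left(-2\right) \left(- \frac{1}{2}\right) - 2\right) \left(-16\right) = 9 \left(1 - 2\right) \left(-16\right) = 9 \left(-1\right) \left(-16\right) = \left(-9\right) \left(-16\right) = 144$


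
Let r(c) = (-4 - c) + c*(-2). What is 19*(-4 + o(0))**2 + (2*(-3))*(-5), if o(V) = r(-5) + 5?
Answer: 2766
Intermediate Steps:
r(c) = -4 - 3*c (r(c) = (-4 - c) - 2*c = -4 - 3*c)
o(V) = 16 (o(V) = (-4 - 3*(-5)) + 5 = (-4 + 15) + 5 = 11 + 5 = 16)
19*(-4 + o(0))**2 + (2*(-3))*(-5) = 19*(-4 + 16)**2 + (2*(-3))*(-5) = 19*12**2 - 6*(-5) = 19*144 + 30 = 2736 + 30 = 2766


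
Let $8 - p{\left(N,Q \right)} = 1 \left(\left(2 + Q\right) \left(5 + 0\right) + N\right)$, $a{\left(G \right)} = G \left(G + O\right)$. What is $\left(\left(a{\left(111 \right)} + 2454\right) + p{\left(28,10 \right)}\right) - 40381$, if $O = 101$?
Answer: $-14475$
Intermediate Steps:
$a{\left(G \right)} = G \left(101 + G\right)$ ($a{\left(G \right)} = G \left(G + 101\right) = G \left(101 + G\right)$)
$p{\left(N,Q \right)} = -2 - N - 5 Q$ ($p{\left(N,Q \right)} = 8 - 1 \left(\left(2 + Q\right) \left(5 + 0\right) + N\right) = 8 - 1 \left(\left(2 + Q\right) 5 + N\right) = 8 - 1 \left(\left(10 + 5 Q\right) + N\right) = 8 - 1 \left(10 + N + 5 Q\right) = 8 - \left(10 + N + 5 Q\right) = -2 - N - 5 Q$)
$\left(\left(a{\left(111 \right)} + 2454\right) + p{\left(28,10 \right)}\right) - 40381 = \left(\left(111 \left(101 + 111\right) + 2454\right) - 80\right) - 40381 = \left(\left(111 \cdot 212 + 2454\right) - 80\right) - 40381 = \left(\left(23532 + 2454\right) - 80\right) - 40381 = \left(25986 - 80\right) - 40381 = 25906 - 40381 = -14475$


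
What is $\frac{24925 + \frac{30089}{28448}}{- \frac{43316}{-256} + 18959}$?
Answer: $\frac{1418192978}{1088318245} \approx 1.3031$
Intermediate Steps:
$\frac{24925 + \frac{30089}{28448}}{- \frac{43316}{-256} + 18959} = \frac{24925 + 30089 \cdot \frac{1}{28448}}{\left(-43316\right) \left(- \frac{1}{256}\right) + 18959} = \frac{24925 + \frac{30089}{28448}}{\frac{10829}{64} + 18959} = \frac{709096489}{28448 \cdot \frac{1224205}{64}} = \frac{709096489}{28448} \cdot \frac{64}{1224205} = \frac{1418192978}{1088318245}$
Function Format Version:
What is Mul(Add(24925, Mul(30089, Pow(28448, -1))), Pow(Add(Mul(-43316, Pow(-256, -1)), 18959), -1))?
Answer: Rational(1418192978, 1088318245) ≈ 1.3031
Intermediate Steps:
Mul(Add(24925, Mul(30089, Pow(28448, -1))), Pow(Add(Mul(-43316, Pow(-256, -1)), 18959), -1)) = Mul(Add(24925, Mul(30089, Rational(1, 28448))), Pow(Add(Mul(-43316, Rational(-1, 256)), 18959), -1)) = Mul(Add(24925, Rational(30089, 28448)), Pow(Add(Rational(10829, 64), 18959), -1)) = Mul(Rational(709096489, 28448), Pow(Rational(1224205, 64), -1)) = Mul(Rational(709096489, 28448), Rational(64, 1224205)) = Rational(1418192978, 1088318245)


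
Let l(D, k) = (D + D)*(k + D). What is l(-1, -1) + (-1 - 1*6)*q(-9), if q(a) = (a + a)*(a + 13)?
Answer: 508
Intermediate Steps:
q(a) = 2*a*(13 + a) (q(a) = (2*a)*(13 + a) = 2*a*(13 + a))
l(D, k) = 2*D*(D + k) (l(D, k) = (2*D)*(D + k) = 2*D*(D + k))
l(-1, -1) + (-1 - 1*6)*q(-9) = 2*(-1)*(-1 - 1) + (-1 - 1*6)*(2*(-9)*(13 - 9)) = 2*(-1)*(-2) + (-1 - 6)*(2*(-9)*4) = 4 - 7*(-72) = 4 + 504 = 508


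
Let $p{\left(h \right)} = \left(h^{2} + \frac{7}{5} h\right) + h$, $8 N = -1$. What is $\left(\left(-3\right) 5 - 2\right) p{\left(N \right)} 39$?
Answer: $\frac{60333}{320} \approx 188.54$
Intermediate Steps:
$N = - \frac{1}{8}$ ($N = \frac{1}{8} \left(-1\right) = - \frac{1}{8} \approx -0.125$)
$p{\left(h \right)} = h^{2} + \frac{12 h}{5}$ ($p{\left(h \right)} = \left(h^{2} + 7 \cdot \frac{1}{5} h\right) + h = \left(h^{2} + \frac{7 h}{5}\right) + h = h^{2} + \frac{12 h}{5}$)
$\left(\left(-3\right) 5 - 2\right) p{\left(N \right)} 39 = \left(\left(-3\right) 5 - 2\right) \frac{1}{5} \left(- \frac{1}{8}\right) \left(12 + 5 \left(- \frac{1}{8}\right)\right) 39 = \left(-15 - 2\right) \frac{1}{5} \left(- \frac{1}{8}\right) \left(12 - \frac{5}{8}\right) 39 = - 17 \cdot \frac{1}{5} \left(- \frac{1}{8}\right) \frac{91}{8} \cdot 39 = \left(-17\right) \left(- \frac{91}{320}\right) 39 = \frac{1547}{320} \cdot 39 = \frac{60333}{320}$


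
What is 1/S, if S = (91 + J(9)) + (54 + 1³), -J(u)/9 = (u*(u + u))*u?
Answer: -1/12976 ≈ -7.7065e-5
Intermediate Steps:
J(u) = -18*u³ (J(u) = -9*u*(u + u)*u = -9*u*(2*u)*u = -9*2*u²*u = -18*u³)
S = -12976 (S = (91 - 18*9³) + (54 + 1³) = (91 - 18*729) + (54 + 1) = (91 - 13122) + 55 = -13031 + 55 = -12976)
1/S = 1/(-12976) = -1/12976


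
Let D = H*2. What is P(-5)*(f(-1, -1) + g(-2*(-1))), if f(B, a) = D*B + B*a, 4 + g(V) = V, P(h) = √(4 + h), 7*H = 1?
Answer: -9*I/7 ≈ -1.2857*I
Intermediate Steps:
H = ⅐ (H = (⅐)*1 = ⅐ ≈ 0.14286)
g(V) = -4 + V
D = 2/7 (D = (⅐)*2 = 2/7 ≈ 0.28571)
f(B, a) = 2*B/7 + B*a
P(-5)*(f(-1, -1) + g(-2*(-1))) = √(4 - 5)*((⅐)*(-1)*(2 + 7*(-1)) + (-4 - 2*(-1))) = √(-1)*((⅐)*(-1)*(2 - 7) + (-4 + 2)) = I*((⅐)*(-1)*(-5) - 2) = I*(5/7 - 2) = I*(-9/7) = -9*I/7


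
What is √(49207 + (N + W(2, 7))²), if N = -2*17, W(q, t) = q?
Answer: √50231 ≈ 224.12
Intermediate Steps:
N = -34
√(49207 + (N + W(2, 7))²) = √(49207 + (-34 + 2)²) = √(49207 + (-32)²) = √(49207 + 1024) = √50231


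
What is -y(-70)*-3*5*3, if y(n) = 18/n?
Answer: -81/7 ≈ -11.571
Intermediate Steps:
-y(-70)*-3*5*3 = -18/(-70)*-3*5*3 = -18*(-1/70)*(-15*3) = -(-9)*(-45)/35 = -1*81/7 = -81/7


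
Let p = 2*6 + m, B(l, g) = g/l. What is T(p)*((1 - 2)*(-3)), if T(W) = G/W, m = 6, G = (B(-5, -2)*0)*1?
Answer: 0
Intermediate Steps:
G = 0 (G = (-2/(-5)*0)*1 = (-2*(-⅕)*0)*1 = ((⅖)*0)*1 = 0*1 = 0)
p = 18 (p = 2*6 + 6 = 12 + 6 = 18)
T(W) = 0 (T(W) = 0/W = 0)
T(p)*((1 - 2)*(-3)) = 0*((1 - 2)*(-3)) = 0*(-1*(-3)) = 0*3 = 0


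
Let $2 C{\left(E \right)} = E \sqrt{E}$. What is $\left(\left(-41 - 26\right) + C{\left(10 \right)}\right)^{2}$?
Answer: $4739 - 670 \sqrt{10} \approx 2620.3$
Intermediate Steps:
$C{\left(E \right)} = \frac{E^{\frac{3}{2}}}{2}$ ($C{\left(E \right)} = \frac{E \sqrt{E}}{2} = \frac{E^{\frac{3}{2}}}{2}$)
$\left(\left(-41 - 26\right) + C{\left(10 \right)}\right)^{2} = \left(\left(-41 - 26\right) + \frac{10^{\frac{3}{2}}}{2}\right)^{2} = \left(-67 + \frac{10 \sqrt{10}}{2}\right)^{2} = \left(-67 + 5 \sqrt{10}\right)^{2}$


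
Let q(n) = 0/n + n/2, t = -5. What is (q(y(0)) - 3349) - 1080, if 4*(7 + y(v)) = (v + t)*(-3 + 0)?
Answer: -35445/8 ≈ -4430.6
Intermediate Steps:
y(v) = -13/4 - 3*v/4 (y(v) = -7 + ((v - 5)*(-3 + 0))/4 = -7 + ((-5 + v)*(-3))/4 = -7 + (15 - 3*v)/4 = -7 + (15/4 - 3*v/4) = -13/4 - 3*v/4)
q(n) = n/2 (q(n) = 0 + n*(½) = 0 + n/2 = n/2)
(q(y(0)) - 3349) - 1080 = ((-13/4 - ¾*0)/2 - 3349) - 1080 = ((-13/4 + 0)/2 - 3349) - 1080 = ((½)*(-13/4) - 3349) - 1080 = (-13/8 - 3349) - 1080 = -26805/8 - 1080 = -35445/8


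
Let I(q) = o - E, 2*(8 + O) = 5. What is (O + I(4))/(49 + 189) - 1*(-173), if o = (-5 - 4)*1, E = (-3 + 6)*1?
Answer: 11759/68 ≈ 172.93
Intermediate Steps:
O = -11/2 (O = -8 + (½)*5 = -8 + 5/2 = -11/2 ≈ -5.5000)
E = 3 (E = 3*1 = 3)
o = -9 (o = -9*1 = -9)
I(q) = -12 (I(q) = -9 - 1*3 = -9 - 3 = -12)
(O + I(4))/(49 + 189) - 1*(-173) = (-11/2 - 12)/(49 + 189) - 1*(-173) = -35/2/238 + 173 = -35/2*1/238 + 173 = -5/68 + 173 = 11759/68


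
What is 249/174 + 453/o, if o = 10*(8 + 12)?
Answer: 21437/5800 ≈ 3.6960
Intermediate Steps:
o = 200 (o = 10*20 = 200)
249/174 + 453/o = 249/174 + 453/200 = 249*(1/174) + 453*(1/200) = 83/58 + 453/200 = 21437/5800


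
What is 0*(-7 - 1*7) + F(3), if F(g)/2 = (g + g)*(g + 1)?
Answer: 48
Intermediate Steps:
F(g) = 4*g*(1 + g) (F(g) = 2*((g + g)*(g + 1)) = 2*((2*g)*(1 + g)) = 2*(2*g*(1 + g)) = 4*g*(1 + g))
0*(-7 - 1*7) + F(3) = 0*(-7 - 1*7) + 4*3*(1 + 3) = 0*(-7 - 7) + 4*3*4 = 0*(-14) + 48 = 0 + 48 = 48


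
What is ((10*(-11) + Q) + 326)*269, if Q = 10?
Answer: 60794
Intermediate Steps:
((10*(-11) + Q) + 326)*269 = ((10*(-11) + 10) + 326)*269 = ((-110 + 10) + 326)*269 = (-100 + 326)*269 = 226*269 = 60794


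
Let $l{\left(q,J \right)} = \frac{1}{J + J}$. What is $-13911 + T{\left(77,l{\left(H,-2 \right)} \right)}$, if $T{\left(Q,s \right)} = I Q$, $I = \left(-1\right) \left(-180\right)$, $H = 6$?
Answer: $-51$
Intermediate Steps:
$I = 180$
$l{\left(q,J \right)} = \frac{1}{2 J}$
$T{\left(Q,s \right)} = 180 Q$
$-13911 + T{\left(77,l{\left(H,-2 \right)} \right)} = -13911 + 180 \cdot 77 = -13911 + 13860 = -51$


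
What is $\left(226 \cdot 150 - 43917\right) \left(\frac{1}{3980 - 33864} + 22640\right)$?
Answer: $- \frac{6777239343903}{29884} \approx -2.2678 \cdot 10^{8}$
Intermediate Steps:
$\left(226 \cdot 150 - 43917\right) \left(\frac{1}{3980 - 33864} + 22640\right) = \left(33900 - 43917\right) \left(\frac{1}{-29884} + 22640\right) = - 10017 \left(- \frac{1}{29884} + 22640\right) = \left(-10017\right) \frac{676573759}{29884} = - \frac{6777239343903}{29884}$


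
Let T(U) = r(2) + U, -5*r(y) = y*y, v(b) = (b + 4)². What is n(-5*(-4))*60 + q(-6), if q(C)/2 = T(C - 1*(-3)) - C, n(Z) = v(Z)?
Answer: 172822/5 ≈ 34564.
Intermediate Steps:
v(b) = (4 + b)²
n(Z) = (4 + Z)²
r(y) = -y²/5 (r(y) = -y*y/5 = -y²/5)
T(U) = -⅘ + U (T(U) = -⅕*2² + U = -⅕*4 + U = -⅘ + U)
q(C) = 22/5 (q(C) = 2*((-⅘ + (C - 1*(-3))) - C) = 2*((-⅘ + (C + 3)) - C) = 2*((-⅘ + (3 + C)) - C) = 2*((11/5 + C) - C) = 2*(11/5) = 22/5)
n(-5*(-4))*60 + q(-6) = (4 - 5*(-4))²*60 + 22/5 = (4 + 20)²*60 + 22/5 = 24²*60 + 22/5 = 576*60 + 22/5 = 34560 + 22/5 = 172822/5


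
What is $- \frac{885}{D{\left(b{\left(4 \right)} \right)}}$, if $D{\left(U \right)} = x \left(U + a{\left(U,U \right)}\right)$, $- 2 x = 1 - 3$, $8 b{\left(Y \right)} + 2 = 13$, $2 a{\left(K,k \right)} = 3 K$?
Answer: $- \frac{2832}{11} \approx -257.45$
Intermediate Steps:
$a{\left(K,k \right)} = \frac{3 K}{2}$
$b{\left(Y \right)} = \frac{11}{8}$ ($b{\left(Y \right)} = - \frac{1}{4} + \frac{1}{8} \cdot 13 = - \frac{1}{4} + \frac{13}{8} = \frac{11}{8}$)
$x = 1$ ($x = - \frac{1 - 3}{2} = \left(- \frac{1}{2}\right) \left(-2\right) = 1$)
$D{\left(U \right)} = \frac{5 U}{2}$ ($D{\left(U \right)} = 1 \left(U + \frac{3 U}{2}\right) = 1 \frac{5 U}{2} = \frac{5 U}{2}$)
$- \frac{885}{D{\left(b{\left(4 \right)} \right)}} = - \frac{885}{\frac{5}{2} \cdot \frac{11}{8}} = - \frac{885}{\frac{55}{16}} = \left(-885\right) \frac{16}{55} = - \frac{2832}{11}$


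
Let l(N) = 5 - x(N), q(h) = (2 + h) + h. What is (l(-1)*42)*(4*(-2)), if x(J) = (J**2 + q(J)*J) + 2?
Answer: -672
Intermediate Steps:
q(h) = 2 + 2*h
x(J) = 2 + J**2 + J*(2 + 2*J) (x(J) = (J**2 + (2 + 2*J)*J) + 2 = (J**2 + J*(2 + 2*J)) + 2 = 2 + J**2 + J*(2 + 2*J))
l(N) = 3 - 3*N**2 - 2*N (l(N) = 5 - (2 + 2*N + 3*N**2) = 5 + (-2 - 3*N**2 - 2*N) = 3 - 3*N**2 - 2*N)
(l(-1)*42)*(4*(-2)) = ((3 - 3*(-1)**2 - 2*(-1))*42)*(4*(-2)) = ((3 - 3*1 + 2)*42)*(-8) = ((3 - 3 + 2)*42)*(-8) = (2*42)*(-8) = 84*(-8) = -672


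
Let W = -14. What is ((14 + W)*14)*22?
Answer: 0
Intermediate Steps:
((14 + W)*14)*22 = ((14 - 14)*14)*22 = (0*14)*22 = 0*22 = 0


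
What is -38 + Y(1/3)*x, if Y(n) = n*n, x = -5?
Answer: -347/9 ≈ -38.556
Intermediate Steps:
Y(n) = n²
-38 + Y(1/3)*x = -38 + (1/3)²*(-5) = -38 + (⅓)²*(-5) = -38 + (⅑)*(-5) = -38 - 5/9 = -347/9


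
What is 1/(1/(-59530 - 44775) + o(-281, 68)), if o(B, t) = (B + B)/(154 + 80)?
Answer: -12203685/29309822 ≈ -0.41637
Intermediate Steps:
o(B, t) = B/117 (o(B, t) = (2*B)/234 = (2*B)*(1/234) = B/117)
1/(1/(-59530 - 44775) + o(-281, 68)) = 1/(1/(-59530 - 44775) + (1/117)*(-281)) = 1/(1/(-104305) - 281/117) = 1/(-1/104305 - 281/117) = 1/(-29309822/12203685) = -12203685/29309822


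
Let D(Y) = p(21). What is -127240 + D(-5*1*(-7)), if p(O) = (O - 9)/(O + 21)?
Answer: -890678/7 ≈ -1.2724e+5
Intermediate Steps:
p(O) = (-9 + O)/(21 + O)
D(Y) = 2/7 (D(Y) = (-9 + 21)/(21 + 21) = 12/42 = (1/42)*12 = 2/7)
-127240 + D(-5*1*(-7)) = -127240 + 2/7 = -890678/7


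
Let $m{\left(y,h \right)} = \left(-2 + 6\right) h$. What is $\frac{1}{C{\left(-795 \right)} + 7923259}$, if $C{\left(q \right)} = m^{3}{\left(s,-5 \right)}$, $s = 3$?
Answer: $\frac{1}{7915259} \approx 1.2634 \cdot 10^{-7}$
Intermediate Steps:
$m{\left(y,h \right)} = 4 h$
$C{\left(q \right)} = -8000$ ($C{\left(q \right)} = \left(4 \left(-5\right)\right)^{3} = \left(-20\right)^{3} = -8000$)
$\frac{1}{C{\left(-795 \right)} + 7923259} = \frac{1}{-8000 + 7923259} = \frac{1}{7915259}$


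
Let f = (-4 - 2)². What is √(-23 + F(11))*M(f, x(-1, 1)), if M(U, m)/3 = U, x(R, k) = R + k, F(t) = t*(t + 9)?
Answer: 108*√197 ≈ 1515.9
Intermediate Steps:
F(t) = t*(9 + t)
f = 36 (f = (-6)² = 36)
M(U, m) = 3*U
√(-23 + F(11))*M(f, x(-1, 1)) = √(-23 + 11*(9 + 11))*(3*36) = √(-23 + 11*20)*108 = √(-23 + 220)*108 = √197*108 = 108*√197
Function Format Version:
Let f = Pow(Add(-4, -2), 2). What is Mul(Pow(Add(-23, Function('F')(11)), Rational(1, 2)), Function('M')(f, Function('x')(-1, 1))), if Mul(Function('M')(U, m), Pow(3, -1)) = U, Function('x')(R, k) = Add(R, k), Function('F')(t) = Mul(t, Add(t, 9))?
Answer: Mul(108, Pow(197, Rational(1, 2))) ≈ 1515.9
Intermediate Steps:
Function('F')(t) = Mul(t, Add(9, t))
f = 36 (f = Pow(-6, 2) = 36)
Function('M')(U, m) = Mul(3, U)
Mul(Pow(Add(-23, Function('F')(11)), Rational(1, 2)), Function('M')(f, Function('x')(-1, 1))) = Mul(Pow(Add(-23, Mul(11, Add(9, 11))), Rational(1, 2)), Mul(3, 36)) = Mul(Pow(Add(-23, Mul(11, 20)), Rational(1, 2)), 108) = Mul(Pow(Add(-23, 220), Rational(1, 2)), 108) = Mul(Pow(197, Rational(1, 2)), 108) = Mul(108, Pow(197, Rational(1, 2)))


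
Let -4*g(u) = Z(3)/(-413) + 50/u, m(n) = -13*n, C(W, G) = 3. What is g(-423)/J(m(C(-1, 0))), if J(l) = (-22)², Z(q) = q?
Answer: 21919/338217264 ≈ 6.4807e-5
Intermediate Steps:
g(u) = 3/1652 - 25/(2*u) (g(u) = -(3/(-413) + 50/u)/4 = -(3*(-1/413) + 50/u)/4 = -(-3/413 + 50/u)/4 = 3/1652 - 25/(2*u))
J(l) = 484
g(-423)/J(m(C(-1, 0))) = ((1/1652)*(-20650 + 3*(-423))/(-423))/484 = ((1/1652)*(-1/423)*(-20650 - 1269))*(1/484) = ((1/1652)*(-1/423)*(-21919))*(1/484) = (21919/698796)*(1/484) = 21919/338217264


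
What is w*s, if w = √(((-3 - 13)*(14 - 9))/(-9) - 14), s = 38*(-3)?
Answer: -38*I*√46 ≈ -257.73*I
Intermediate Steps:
s = -114
w = I*√46/3 (w = √(-16*5*(-⅑) - 14) = √(-80*(-⅑) - 14) = √(80/9 - 14) = √(-46/9) = I*√46/3 ≈ 2.2608*I)
w*s = (I*√46/3)*(-114) = -38*I*√46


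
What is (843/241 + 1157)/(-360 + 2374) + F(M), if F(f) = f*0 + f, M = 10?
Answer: 135090/12773 ≈ 10.576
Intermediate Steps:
F(f) = f (F(f) = 0 + f = f)
(843/241 + 1157)/(-360 + 2374) + F(M) = (843/241 + 1157)/(-360 + 2374) + 10 = (843*(1/241) + 1157)/2014 + 10 = (843/241 + 1157)*(1/2014) + 10 = (279680/241)*(1/2014) + 10 = 7360/12773 + 10 = 135090/12773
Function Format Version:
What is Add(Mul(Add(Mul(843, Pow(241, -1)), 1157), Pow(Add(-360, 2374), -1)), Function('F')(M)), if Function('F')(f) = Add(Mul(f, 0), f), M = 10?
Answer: Rational(135090, 12773) ≈ 10.576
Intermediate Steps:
Function('F')(f) = f (Function('F')(f) = Add(0, f) = f)
Add(Mul(Add(Mul(843, Pow(241, -1)), 1157), Pow(Add(-360, 2374), -1)), Function('F')(M)) = Add(Mul(Add(Mul(843, Pow(241, -1)), 1157), Pow(Add(-360, 2374), -1)), 10) = Add(Mul(Add(Mul(843, Rational(1, 241)), 1157), Pow(2014, -1)), 10) = Add(Mul(Add(Rational(843, 241), 1157), Rational(1, 2014)), 10) = Add(Mul(Rational(279680, 241), Rational(1, 2014)), 10) = Add(Rational(7360, 12773), 10) = Rational(135090, 12773)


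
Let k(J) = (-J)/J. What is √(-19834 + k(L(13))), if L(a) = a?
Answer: I*√19835 ≈ 140.84*I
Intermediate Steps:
k(J) = -1
√(-19834 + k(L(13))) = √(-19834 - 1) = √(-19835) = I*√19835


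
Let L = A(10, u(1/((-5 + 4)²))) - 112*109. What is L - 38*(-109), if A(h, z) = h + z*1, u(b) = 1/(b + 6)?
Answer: -56391/7 ≈ -8055.9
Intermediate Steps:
u(b) = 1/(6 + b)
A(h, z) = h + z
L = -85385/7 (L = (10 + 1/(6 + 1/((-5 + 4)²))) - 112*109 = (10 + 1/(6 + 1/((-1)²))) - 12208 = (10 + 1/(6 + 1/1)) - 12208 = (10 + 1/(6 + 1)) - 12208 = (10 + 1/7) - 12208 = (10 + ⅐) - 12208 = 71/7 - 12208 = -85385/7 ≈ -12198.)
L - 38*(-109) = -85385/7 - 38*(-109) = -85385/7 - 1*(-4142) = -85385/7 + 4142 = -56391/7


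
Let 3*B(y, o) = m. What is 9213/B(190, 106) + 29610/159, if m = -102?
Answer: -152709/1802 ≈ -84.744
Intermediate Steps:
B(y, o) = -34 (B(y, o) = (1/3)*(-102) = -34)
9213/B(190, 106) + 29610/159 = 9213/(-34) + 29610/159 = 9213*(-1/34) + 29610*(1/159) = -9213/34 + 9870/53 = -152709/1802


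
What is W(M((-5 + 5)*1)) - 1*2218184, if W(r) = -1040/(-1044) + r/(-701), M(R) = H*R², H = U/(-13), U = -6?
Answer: -578945764/261 ≈ -2.2182e+6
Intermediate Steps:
H = 6/13 (H = -6/(-13) = -6*(-1/13) = 6/13 ≈ 0.46154)
M(R) = 6*R²/13
W(r) = 260/261 - r/701 (W(r) = -1040*(-1/1044) + r*(-1/701) = 260/261 - r/701)
W(M((-5 + 5)*1)) - 1*2218184 = (260/261 - 6*((-5 + 5)*1)²/9113) - 1*2218184 = (260/261 - 6*(0*1)²/9113) - 2218184 = (260/261 - 6*0²/9113) - 2218184 = (260/261 - 6*0/9113) - 2218184 = (260/261 - 1/701*0) - 2218184 = (260/261 + 0) - 2218184 = 260/261 - 2218184 = -578945764/261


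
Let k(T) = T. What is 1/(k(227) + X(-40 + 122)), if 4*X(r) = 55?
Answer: 4/963 ≈ 0.0041537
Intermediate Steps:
X(r) = 55/4 (X(r) = (¼)*55 = 55/4)
1/(k(227) + X(-40 + 122)) = 1/(227 + 55/4) = 1/(963/4) = 4/963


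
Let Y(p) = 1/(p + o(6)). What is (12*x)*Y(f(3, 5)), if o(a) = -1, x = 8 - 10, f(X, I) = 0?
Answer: 24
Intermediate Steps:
x = -2
Y(p) = 1/(-1 + p) (Y(p) = 1/(p - 1) = 1/(-1 + p))
(12*x)*Y(f(3, 5)) = (12*(-2))/(-1 + 0) = -24/(-1) = -24*(-1) = 24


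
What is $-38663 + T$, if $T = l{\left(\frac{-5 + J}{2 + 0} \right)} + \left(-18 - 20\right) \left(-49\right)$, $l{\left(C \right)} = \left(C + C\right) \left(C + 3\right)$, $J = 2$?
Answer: $- \frac{73611}{2} \approx -36806.0$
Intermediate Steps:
$l{\left(C \right)} = 2 C \left(3 + C\right)$
$T = \frac{3715}{2}$ ($T = 2 \frac{-5 + 2}{2 + 0} \left(3 + \frac{-5 + 2}{2 + 0}\right) + \left(-18 - 20\right) \left(-49\right) = 2 \left(- \frac{3}{2}\right) \left(3 - \frac{3}{2}\right) + \left(-18 - 20\right) \left(-49\right) = 2 \left(\left(-3\right) \frac{1}{2}\right) \left(3 - \frac{3}{2}\right) - -1862 = 2 \left(- \frac{3}{2}\right) \left(3 - \frac{3}{2}\right) + 1862 = 2 \left(- \frac{3}{2}\right) \frac{3}{2} + 1862 = - \frac{9}{2} + 1862 = \frac{3715}{2} \approx 1857.5$)
$-38663 + T = -38663 + \frac{3715}{2} = - \frac{73611}{2}$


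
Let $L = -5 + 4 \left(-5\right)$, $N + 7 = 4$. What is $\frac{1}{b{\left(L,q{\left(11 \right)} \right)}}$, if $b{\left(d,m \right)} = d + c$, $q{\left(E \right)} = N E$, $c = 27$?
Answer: $\frac{1}{2} \approx 0.5$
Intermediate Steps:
$N = -3$ ($N = -7 + 4 = -3$)
$L = -25$ ($L = -5 - 20 = -25$)
$q{\left(E \right)} = - 3 E$
$b{\left(d,m \right)} = 27 + d$ ($b{\left(d,m \right)} = d + 27 = 27 + d$)
$\frac{1}{b{\left(L,q{\left(11 \right)} \right)}} = \frac{1}{27 - 25} = \frac{1}{2}$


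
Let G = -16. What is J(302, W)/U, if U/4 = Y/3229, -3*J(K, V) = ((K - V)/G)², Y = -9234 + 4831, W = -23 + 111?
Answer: 36968821/3381504 ≈ 10.933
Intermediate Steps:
W = 88
Y = -4403
J(K, V) = -(-K/16 + V/16)²/3 (J(K, V) = -(K - V)²/256/3 = -(-K/16 + V/16)²/3)
U = -17612/3229 (U = 4*(-4403/3229) = -17612/3229 ≈ -5.4543)
J(302, W)/U = (-(302 - 1*88)²/768)/(-17612/3229) = -(302 - 88)²/768*(-3229/17612) = -1/768*214²*(-3229/17612) = -1/768*45796*(-3229/17612) = -11449/192*(-3229/17612) = 36968821/3381504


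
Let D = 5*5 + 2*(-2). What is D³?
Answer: 9261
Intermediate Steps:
D = 21 (D = 25 - 4 = 21)
D³ = 21³ = 9261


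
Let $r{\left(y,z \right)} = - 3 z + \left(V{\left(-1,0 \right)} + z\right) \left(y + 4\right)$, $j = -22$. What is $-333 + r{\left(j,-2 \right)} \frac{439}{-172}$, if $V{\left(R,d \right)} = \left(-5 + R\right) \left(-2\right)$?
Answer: $\frac{9555}{86} \approx 111.1$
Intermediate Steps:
$V{\left(R,d \right)} = 10 - 2 R$
$r{\left(y,z \right)} = - 3 z + \left(4 + y\right) \left(12 + z\right)$ ($r{\left(y,z \right)} = - 3 z + \left(\left(10 - -2\right) + z\right) \left(y + 4\right) = - 3 z + \left(\left(10 + 2\right) + z\right) \left(4 + y\right) = - 3 z + \left(12 + z\right) \left(4 + y\right) = - 3 z + \left(4 + y\right) \left(12 + z\right)$)
$-333 + r{\left(j,-2 \right)} \frac{439}{-172} = -333 + \left(48 - 2 + 12 \left(-22\right) - -44\right) \frac{439}{-172} = -333 + \left(48 - 2 - 264 + 44\right) 439 \left(- \frac{1}{172}\right) = -333 - - \frac{38193}{86} = -333 + \frac{38193}{86} = \frac{9555}{86}$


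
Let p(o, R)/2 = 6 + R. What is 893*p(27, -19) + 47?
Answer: -23171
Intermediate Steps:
p(o, R) = 12 + 2*R (p(o, R) = 2*(6 + R) = 12 + 2*R)
893*p(27, -19) + 47 = 893*(12 + 2*(-19)) + 47 = 893*(12 - 38) + 47 = 893*(-26) + 47 = -23218 + 47 = -23171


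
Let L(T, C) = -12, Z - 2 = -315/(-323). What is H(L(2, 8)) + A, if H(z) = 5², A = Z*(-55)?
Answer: -44780/323 ≈ -138.64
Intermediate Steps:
Z = 961/323 (Z = 2 - 315/(-323) = 2 - 315*(-1/323) = 2 + 315/323 = 961/323 ≈ 2.9752)
A = -52855/323 (A = (961/323)*(-55) = -52855/323 ≈ -163.64)
H(z) = 25
H(L(2, 8)) + A = 25 - 52855/323 = -44780/323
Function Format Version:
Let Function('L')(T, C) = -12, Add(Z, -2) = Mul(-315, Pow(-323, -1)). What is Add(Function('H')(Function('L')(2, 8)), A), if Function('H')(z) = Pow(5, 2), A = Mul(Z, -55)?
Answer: Rational(-44780, 323) ≈ -138.64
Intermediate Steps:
Z = Rational(961, 323) (Z = Add(2, Mul(-315, Pow(-323, -1))) = Add(2, Mul(-315, Rational(-1, 323))) = Add(2, Rational(315, 323)) = Rational(961, 323) ≈ 2.9752)
A = Rational(-52855, 323) (A = Mul(Rational(961, 323), -55) = Rational(-52855, 323) ≈ -163.64)
Function('H')(z) = 25
Add(Function('H')(Function('L')(2, 8)), A) = Add(25, Rational(-52855, 323)) = Rational(-44780, 323)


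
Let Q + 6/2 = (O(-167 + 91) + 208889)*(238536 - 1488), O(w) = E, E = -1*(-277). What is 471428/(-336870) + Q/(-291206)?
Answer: -439551428821361/2581541190 ≈ -1.7027e+5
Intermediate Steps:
E = 277
O(w) = 277
Q = 49582381965 (Q = -3 + (277 + 208889)*(238536 - 1488) = -3 + 209166*237048 = -3 + 49582381968 = 49582381965)
471428/(-336870) + Q/(-291206) = 471428/(-336870) + 49582381965/(-291206) = 471428*(-1/336870) + 49582381965*(-1/291206) = -12406/8865 - 49582381965/291206 = -439551428821361/2581541190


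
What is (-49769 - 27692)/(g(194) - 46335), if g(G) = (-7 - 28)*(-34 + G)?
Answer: 77461/51935 ≈ 1.4915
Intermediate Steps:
g(G) = 1190 - 35*G (g(G) = -35*(-34 + G) = 1190 - 35*G)
(-49769 - 27692)/(g(194) - 46335) = (-49769 - 27692)/((1190 - 35*194) - 46335) = -77461/((1190 - 6790) - 46335) = -77461/(-5600 - 46335) = -77461/(-51935) = -77461*(-1/51935) = 77461/51935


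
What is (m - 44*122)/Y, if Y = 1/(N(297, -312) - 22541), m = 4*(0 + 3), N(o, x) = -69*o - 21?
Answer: 230602580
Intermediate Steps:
N(o, x) = -21 - 69*o
m = 12 (m = 4*3 = 12)
Y = -1/43055 (Y = 1/((-21 - 69*297) - 22541) = 1/((-21 - 20493) - 22541) = 1/(-20514 - 22541) = 1/(-43055) = -1/43055 ≈ -2.3226e-5)
(m - 44*122)/Y = (12 - 44*122)/(-1/43055) = (12 - 5368)*(-43055) = -5356*(-43055) = 230602580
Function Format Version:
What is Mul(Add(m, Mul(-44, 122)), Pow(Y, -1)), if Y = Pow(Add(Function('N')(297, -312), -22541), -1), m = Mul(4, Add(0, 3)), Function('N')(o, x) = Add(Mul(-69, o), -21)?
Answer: 230602580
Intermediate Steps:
Function('N')(o, x) = Add(-21, Mul(-69, o))
m = 12 (m = Mul(4, 3) = 12)
Y = Rational(-1, 43055) (Y = Pow(Add(Add(-21, Mul(-69, 297)), -22541), -1) = Pow(Add(Add(-21, -20493), -22541), -1) = Pow(Add(-20514, -22541), -1) = Pow(-43055, -1) = Rational(-1, 43055) ≈ -2.3226e-5)
Mul(Add(m, Mul(-44, 122)), Pow(Y, -1)) = Mul(Add(12, Mul(-44, 122)), Pow(Rational(-1, 43055), -1)) = Mul(Add(12, -5368), -43055) = Mul(-5356, -43055) = 230602580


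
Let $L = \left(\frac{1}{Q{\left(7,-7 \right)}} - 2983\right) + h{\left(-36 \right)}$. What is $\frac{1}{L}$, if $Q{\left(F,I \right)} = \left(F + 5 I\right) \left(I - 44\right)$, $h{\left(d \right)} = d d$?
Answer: $- \frac{1428}{2409035} \approx -0.00059277$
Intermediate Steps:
$h{\left(d \right)} = d^{2}$
$Q{\left(F,I \right)} = \left(-44 + I\right) \left(F + 5 I\right)$ ($Q{\left(F,I \right)} = \left(F + 5 I\right) \left(-44 + I\right) = \left(-44 + I\right) \left(F + 5 I\right)$)
$L = - \frac{2409035}{1428}$ ($L = \left(\frac{1}{\left(-220\right) \left(-7\right) - 308 + 5 \left(-7\right)^{2} + 7 \left(-7\right)} - 2983\right) + \left(-36\right)^{2} = \left(\frac{1}{1540 - 308 + 5 \cdot 49 - 49} - 2983\right) + 1296 = \left(\frac{1}{1540 - 308 + 245 - 49} - 2983\right) + 1296 = \left(\frac{1}{1428} - 2983\right) + 1296 = - \frac{4259723}{1428} + 1296 = - \frac{2409035}{1428} \approx -1687.0$)
$\frac{1}{L} = \frac{1}{- \frac{2409035}{1428}} = - \frac{1428}{2409035}$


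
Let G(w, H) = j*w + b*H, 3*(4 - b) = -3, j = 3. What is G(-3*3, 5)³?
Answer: -8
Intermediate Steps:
b = 5 (b = 4 - ⅓*(-3) = 4 + 1 = 5)
G(w, H) = 3*w + 5*H
G(-3*3, 5)³ = (3*(-3*3) + 5*5)³ = (3*(-9) + 25)³ = (-27 + 25)³ = (-2)³ = -8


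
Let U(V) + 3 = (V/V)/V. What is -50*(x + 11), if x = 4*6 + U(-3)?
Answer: -4750/3 ≈ -1583.3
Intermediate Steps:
U(V) = -3 + 1/V (U(V) = -3 + (V/V)/V = -3 + 1/V)
x = 62/3 (x = 4*6 + (-3 + 1/(-3)) = 24 + (-3 - 1/3) = 24 - 10/3 = 62/3 ≈ 20.667)
-50*(x + 11) = -50*(62/3 + 11) = -50*95/3 = -4750/3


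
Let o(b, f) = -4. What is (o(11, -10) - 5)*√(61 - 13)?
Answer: -36*√3 ≈ -62.354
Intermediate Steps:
(o(11, -10) - 5)*√(61 - 13) = (-4 - 5)*√(61 - 13) = -36*√3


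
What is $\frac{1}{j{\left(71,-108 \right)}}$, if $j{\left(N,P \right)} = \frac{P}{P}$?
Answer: $1$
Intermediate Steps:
$j{\left(N,P \right)} = 1$
$\frac{1}{j{\left(71,-108 \right)}} = 1^{-1} = 1$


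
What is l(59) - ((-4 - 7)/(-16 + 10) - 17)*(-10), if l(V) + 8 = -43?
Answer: -608/3 ≈ -202.67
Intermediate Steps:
l(V) = -51 (l(V) = -8 - 43 = -51)
l(59) - ((-4 - 7)/(-16 + 10) - 17)*(-10) = -51 - ((-4 - 7)/(-16 + 10) - 17)*(-10) = -51 - (-11/(-6) - 17)*(-10) = -51 - (-11*(-⅙) - 17)*(-10) = -51 - (11/6 - 17)*(-10) = -51 - (-91)*(-10)/6 = -51 - 1*455/3 = -51 - 455/3 = -608/3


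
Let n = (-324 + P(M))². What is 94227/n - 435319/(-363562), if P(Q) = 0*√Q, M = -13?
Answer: 783876509/374169456 ≈ 2.0950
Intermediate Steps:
P(Q) = 0
n = 104976 (n = (-324 + 0)² = (-324)² = 104976)
94227/n - 435319/(-363562) = 94227/104976 - 435319/(-363562) = 94227*(1/104976) - 435319*(-1/363562) = 31409/34992 + 25607/21386 = 783876509/374169456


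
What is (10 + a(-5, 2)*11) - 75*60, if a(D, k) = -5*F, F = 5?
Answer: -4765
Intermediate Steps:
a(D, k) = -25 (a(D, k) = -5*5 = -25)
(10 + a(-5, 2)*11) - 75*60 = (10 - 25*11) - 75*60 = (10 - 275) - 4500 = -265 - 4500 = -4765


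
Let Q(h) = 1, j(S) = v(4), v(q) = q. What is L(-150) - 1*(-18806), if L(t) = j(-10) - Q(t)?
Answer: 18809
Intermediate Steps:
j(S) = 4
L(t) = 3 (L(t) = 4 - 1*1 = 4 - 1 = 3)
L(-150) - 1*(-18806) = 3 - 1*(-18806) = 3 + 18806 = 18809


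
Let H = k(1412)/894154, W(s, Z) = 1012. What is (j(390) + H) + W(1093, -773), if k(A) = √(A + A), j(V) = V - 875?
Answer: 527 + √706/447077 ≈ 527.00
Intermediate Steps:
j(V) = -875 + V
k(A) = √2*√A (k(A) = √(2*A) = √2*√A)
H = √706/447077 (H = (√2*√1412)/894154 = (√2*(2*√353))*(1/894154) = (2*√706)*(1/894154) = √706/447077 ≈ 5.9432e-5)
(j(390) + H) + W(1093, -773) = ((-875 + 390) + √706/447077) + 1012 = (-485 + √706/447077) + 1012 = 527 + √706/447077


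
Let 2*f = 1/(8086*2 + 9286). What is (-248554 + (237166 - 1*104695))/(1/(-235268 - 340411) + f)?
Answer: -378060042599668/58307 ≈ -6.4840e+9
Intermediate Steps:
f = 1/50916 (f = 1/(2*(8086*2 + 9286)) = 1/(2*(16172 + 9286)) = (½)/25458 = (½)*(1/25458) = 1/50916 ≈ 1.9640e-5)
(-248554 + (237166 - 1*104695))/(1/(-235268 - 340411) + f) = (-248554 + (237166 - 1*104695))/(1/(-235268 - 340411) + 1/50916) = (-248554 + (237166 - 104695))/(1/(-575679) + 1/50916) = (-248554 + 132471)/(-1/575679 + 1/50916) = -116083/58307/3256807996 = -116083*3256807996/58307 = -378060042599668/58307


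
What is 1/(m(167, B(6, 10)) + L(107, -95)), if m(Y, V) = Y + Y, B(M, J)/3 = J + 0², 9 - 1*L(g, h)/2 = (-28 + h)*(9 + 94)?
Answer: 1/25690 ≈ 3.8926e-5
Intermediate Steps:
L(g, h) = 5786 - 206*h (L(g, h) = 18 - 2*(-28 + h)*(9 + 94) = 18 - 2*(-28 + h)*103 = 18 - 2*(-2884 + 103*h) = 18 + (5768 - 206*h) = 5786 - 206*h)
B(M, J) = 3*J (B(M, J) = 3*(J + 0²) = 3*(J + 0) = 3*J)
m(Y, V) = 2*Y
1/(m(167, B(6, 10)) + L(107, -95)) = 1/(2*167 + (5786 - 206*(-95))) = 1/(334 + (5786 + 19570)) = 1/(334 + 25356) = 1/25690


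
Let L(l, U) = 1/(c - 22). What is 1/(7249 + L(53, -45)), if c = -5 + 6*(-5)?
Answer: 57/413192 ≈ 0.00013795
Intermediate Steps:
c = -35 (c = -5 - 30 = -35)
L(l, U) = -1/57 (L(l, U) = 1/(-35 - 22) = 1/(-57) = -1/57)
1/(7249 + L(53, -45)) = 1/(7249 - 1/57) = 1/(413192/57) = 57/413192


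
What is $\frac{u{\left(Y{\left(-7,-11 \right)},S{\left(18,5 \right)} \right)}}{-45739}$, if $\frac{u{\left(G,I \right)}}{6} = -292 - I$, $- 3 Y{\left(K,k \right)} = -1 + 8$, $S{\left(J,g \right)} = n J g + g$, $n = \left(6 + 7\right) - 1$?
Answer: $\frac{8262}{45739} \approx 0.18063$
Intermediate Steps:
$n = 12$ ($n = 13 - 1 = 12$)
$S{\left(J,g \right)} = g + 12 J g$ ($S{\left(J,g \right)} = 12 J g + g = g + 12 J g$)
$Y{\left(K,k \right)} = - \frac{7}{3}$ ($Y{\left(K,k \right)} = - \frac{-1 + 8}{3} = \left(- \frac{1}{3}\right) 7 = - \frac{7}{3}$)
$u{\left(G,I \right)} = -1752 - 6 I$ ($u{\left(G,I \right)} = 6 \left(-292 - I\right) = -1752 - 6 I$)
$\frac{u{\left(Y{\left(-7,-11 \right)},S{\left(18,5 \right)} \right)}}{-45739} = \frac{-1752 - 6 \cdot 5 \left(1 + 12 \cdot 18\right)}{-45739} = \left(-1752 - 6 \cdot 5 \left(1 + 216\right)\right) \left(- \frac{1}{45739}\right) = \left(-1752 - 6 \cdot 5 \cdot 217\right) \left(- \frac{1}{45739}\right) = \left(-1752 - 6510\right) \left(- \frac{1}{45739}\right) = \left(-8262\right) \left(- \frac{1}{45739}\right) = \frac{8262}{45739}$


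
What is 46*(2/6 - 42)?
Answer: -5750/3 ≈ -1916.7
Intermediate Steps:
46*(2/6 - 42) = 46*(2*(⅙) - 42) = 46*(⅓ - 42) = 46*(-125/3) = -5750/3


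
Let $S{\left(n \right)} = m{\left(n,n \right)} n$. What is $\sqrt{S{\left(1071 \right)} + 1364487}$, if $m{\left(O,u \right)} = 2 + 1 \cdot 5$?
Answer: $4 \sqrt{85749} \approx 1171.3$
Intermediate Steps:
$m{\left(O,u \right)} = 7$ ($m{\left(O,u \right)} = 2 + 5 = 7$)
$S{\left(n \right)} = 7 n$
$\sqrt{S{\left(1071 \right)} + 1364487} = \sqrt{7 \cdot 1071 + 1364487} = \sqrt{7497 + 1364487} = \sqrt{1371984} = 4 \sqrt{85749}$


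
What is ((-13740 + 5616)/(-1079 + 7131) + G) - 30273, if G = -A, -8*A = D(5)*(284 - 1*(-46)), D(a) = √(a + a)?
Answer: -45805080/1513 + 165*√10/4 ≈ -30144.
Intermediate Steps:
D(a) = √2*√a (D(a) = √(2*a) = √2*√a)
A = -165*√10/4 (A = -√2*√5*(284 - 1*(-46))/8 = -√10*(284 + 46)/8 = -√10*330/8 = -165*√10/4 ≈ -130.44)
G = 165*√10/4 (G = -(-165)*√10/4 = 165*√10/4 ≈ 130.44)
((-13740 + 5616)/(-1079 + 7131) + G) - 30273 = ((-13740 + 5616)/(-1079 + 7131) + 165*√10/4) - 30273 = (-8124/6052 + 165*√10/4) - 30273 = (-8124*1/6052 + 165*√10/4) - 30273 = (-2031/1513 + 165*√10/4) - 30273 = -45805080/1513 + 165*√10/4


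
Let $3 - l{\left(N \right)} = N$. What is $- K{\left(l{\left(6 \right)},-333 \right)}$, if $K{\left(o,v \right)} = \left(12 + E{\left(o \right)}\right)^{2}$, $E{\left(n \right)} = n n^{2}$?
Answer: $-225$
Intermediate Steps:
$l{\left(N \right)} = 3 - N$
$E{\left(n \right)} = n^{3}$
$K{\left(o,v \right)} = \left(12 + o^{3}\right)^{2}$
$- K{\left(l{\left(6 \right)},-333 \right)} = - \left(12 + \left(3 - 6\right)^{3}\right)^{2} = - \left(12 + \left(-3\right)^{3}\right)^{2} = - \left(12 - 27\right)^{2} = - \left(-15\right)^{2} = \left(-1\right) 225 = -225$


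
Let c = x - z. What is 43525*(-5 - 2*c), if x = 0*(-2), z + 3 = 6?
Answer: 43525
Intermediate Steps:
z = 3 (z = -3 + 6 = 3)
x = 0
c = -3 (c = 0 - 1*3 = 0 - 3 = -3)
43525*(-5 - 2*c) = 43525*(-5 - 2*(-3)) = 43525*(-5 + 6) = 43525*1 = 43525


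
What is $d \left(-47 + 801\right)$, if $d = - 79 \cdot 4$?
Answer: $-238264$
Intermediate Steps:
$d = -316$ ($d = \left(-1\right) 316 = -316$)
$d \left(-47 + 801\right) = - 316 \left(-47 + 801\right) = \left(-316\right) 754 = -238264$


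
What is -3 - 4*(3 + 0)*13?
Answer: -159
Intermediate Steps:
-3 - 4*(3 + 0)*13 = -3 - 4*3*13 = -3 - 12*13 = -3 - 156 = -159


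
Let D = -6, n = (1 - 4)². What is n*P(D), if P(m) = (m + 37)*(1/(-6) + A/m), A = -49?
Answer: 2232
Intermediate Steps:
n = 9 (n = (-3)² = 9)
P(m) = (37 + m)*(-⅙ - 49/m) (P(m) = (m + 37)*(1/(-6) - 49/m) = (37 + m)*(-⅙ - 49/m))
n*P(D) = 9*((⅙)*(-10878 - 6*(-331 - 1*(-6)))/(-6)) = 9*((⅙)*(-⅙)*(-10878 - 6*(-331 + 6))) = 9*((⅙)*(-⅙)*(-10878 - 6*(-325))) = 9*((⅙)*(-⅙)*(-10878 + 1950)) = 9*((⅙)*(-⅙)*(-8928)) = 9*248 = 2232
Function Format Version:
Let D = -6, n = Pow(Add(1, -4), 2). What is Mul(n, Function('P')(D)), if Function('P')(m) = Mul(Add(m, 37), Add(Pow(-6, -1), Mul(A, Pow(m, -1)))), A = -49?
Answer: 2232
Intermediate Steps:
n = 9 (n = Pow(-3, 2) = 9)
Function('P')(m) = Mul(Add(37, m), Add(Rational(-1, 6), Mul(-49, Pow(m, -1)))) (Function('P')(m) = Mul(Add(m, 37), Add(Pow(-6, -1), Mul(-49, Pow(m, -1)))) = Mul(Add(37, m), Add(Rational(-1, 6), Mul(-49, Pow(m, -1)))))
Mul(n, Function('P')(D)) = Mul(9, Mul(Rational(1, 6), Pow(-6, -1), Add(-10878, Mul(-6, Add(-331, Mul(-1, -6)))))) = Mul(9, Mul(Rational(1, 6), Rational(-1, 6), Add(-10878, Mul(-6, Add(-331, 6))))) = Mul(9, Mul(Rational(1, 6), Rational(-1, 6), Add(-10878, Mul(-6, -325)))) = Mul(9, Mul(Rational(1, 6), Rational(-1, 6), Add(-10878, 1950))) = Mul(9, Mul(Rational(1, 6), Rational(-1, 6), -8928)) = Mul(9, 248) = 2232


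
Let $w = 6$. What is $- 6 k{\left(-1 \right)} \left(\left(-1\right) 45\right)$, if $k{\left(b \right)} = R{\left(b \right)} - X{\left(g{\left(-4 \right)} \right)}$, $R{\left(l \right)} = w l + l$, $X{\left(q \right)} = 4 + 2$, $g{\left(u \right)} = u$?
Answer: $-3510$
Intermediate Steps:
$X{\left(q \right)} = 6$
$R{\left(l \right)} = 7 l$ ($R{\left(l \right)} = 6 l + l = 7 l$)
$k{\left(b \right)} = -6 + 7 b$ ($k{\left(b \right)} = 7 b - 6 = -6 + 7 b$)
$- 6 k{\left(-1 \right)} \left(\left(-1\right) 45\right) = - 6 \left(-6 + 7 \left(-1\right)\right) \left(\left(-1\right) 45\right) = - 6 \left(-6 - 7\right) \left(-45\right) = \left(-6\right) \left(-13\right) \left(-45\right) = 78 \left(-45\right) = -3510$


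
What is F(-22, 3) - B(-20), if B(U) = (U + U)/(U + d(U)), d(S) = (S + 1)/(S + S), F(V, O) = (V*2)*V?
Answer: 754408/781 ≈ 965.95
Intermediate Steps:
F(V, O) = 2*V² (F(V, O) = (2*V)*V = 2*V²)
d(S) = (1 + S)/(2*S) (d(S) = (1 + S)/((2*S)) = (1 + S)*(1/(2*S)) = (1 + S)/(2*S))
B(U) = 2*U/(U + (1 + U)/(2*U)) (B(U) = (U + U)/(U + (1 + U)/(2*U)) = (2*U)/(U + (1 + U)/(2*U)) = 2*U/(U + (1 + U)/(2*U)))
F(-22, 3) - B(-20) = 2*(-22)² - 4*(-20)²/(1 - 20 + 2*(-20)²) = 2*484 - 4*400/(1 - 20 + 2*400) = 968 - 4*400/(1 - 20 + 800) = 968 - 4*400/781 = 968 - 1*1600/781 = 968 - 1600/781 = 754408/781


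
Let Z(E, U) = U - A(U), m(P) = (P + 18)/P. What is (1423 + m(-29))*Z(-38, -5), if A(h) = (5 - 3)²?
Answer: -371502/29 ≈ -12810.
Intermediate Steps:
m(P) = (18 + P)/P
A(h) = 4 (A(h) = 2² = 4)
Z(E, U) = -4 + U (Z(E, U) = U - 1*4 = U - 4 = -4 + U)
(1423 + m(-29))*Z(-38, -5) = (1423 + (18 - 29)/(-29))*(-4 - 5) = (1423 - 1/29*(-11))*(-9) = (1423 + 11/29)*(-9) = (41278/29)*(-9) = -371502/29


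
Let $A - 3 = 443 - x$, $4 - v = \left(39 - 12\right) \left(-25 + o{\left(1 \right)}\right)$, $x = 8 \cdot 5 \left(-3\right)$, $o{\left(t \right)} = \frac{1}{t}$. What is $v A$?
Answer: $369032$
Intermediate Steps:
$x = -120$ ($x = 40 \left(-3\right) = -120$)
$v = 652$ ($v = 4 - \left(39 - 12\right) \left(-25 + 1^{-1}\right) = 4 - 27 \left(-25 + 1\right) = 4 - 27 \left(-24\right) = 4 - -648 = 4 + 648 = 652$)
$A = 566$ ($A = 3 + \left(443 - -120\right) = 3 + \left(443 + 120\right) = 3 + 563 = 566$)
$v A = 652 \cdot 566 = 369032$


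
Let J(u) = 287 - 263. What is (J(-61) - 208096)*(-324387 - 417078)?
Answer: 154278105480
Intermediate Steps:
J(u) = 24
(J(-61) - 208096)*(-324387 - 417078) = (24 - 208096)*(-324387 - 417078) = -208072*(-741465) = 154278105480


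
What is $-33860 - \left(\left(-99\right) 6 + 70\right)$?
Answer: $-33336$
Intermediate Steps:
$-33860 - \left(\left(-99\right) 6 + 70\right) = -33860 - \left(-594 + 70\right) = -33860 - -524 = -33860 + 524 = -33336$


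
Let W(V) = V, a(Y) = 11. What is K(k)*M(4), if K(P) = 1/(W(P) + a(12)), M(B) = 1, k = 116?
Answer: 1/127 ≈ 0.0078740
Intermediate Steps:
K(P) = 1/(11 + P) (K(P) = 1/(P + 11) = 1/(11 + P))
K(k)*M(4) = 1/(11 + 116) = 1/127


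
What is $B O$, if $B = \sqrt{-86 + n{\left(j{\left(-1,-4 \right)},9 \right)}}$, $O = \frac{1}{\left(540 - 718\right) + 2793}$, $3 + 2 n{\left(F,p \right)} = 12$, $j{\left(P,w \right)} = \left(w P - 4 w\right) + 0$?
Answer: $\frac{i \sqrt{326}}{5230} \approx 0.0034523 i$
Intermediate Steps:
$j{\left(P,w \right)} = - 4 w + P w$ ($j{\left(P,w \right)} = \left(P w - 4 w\right) + 0 = \left(- 4 w + P w\right) + 0 = - 4 w + P w$)
$n{\left(F,p \right)} = \frac{9}{2}$ ($n{\left(F,p \right)} = - \frac{3}{2} + \frac{1}{2} \cdot 12 = - \frac{3}{2} + 6 = \frac{9}{2}$)
$O = \frac{1}{2615}$ ($O = \frac{1}{-178 + 2793} = \frac{1}{2615} \approx 0.00038241$)
$B = \frac{i \sqrt{326}}{2}$ ($B = \sqrt{-86 + \frac{9}{2}} = \sqrt{- \frac{163}{2}} = \frac{i \sqrt{326}}{2} \approx 9.0277 i$)
$B O = \frac{i \sqrt{326}}{2} \cdot \frac{1}{2615} = \frac{i \sqrt{326}}{5230}$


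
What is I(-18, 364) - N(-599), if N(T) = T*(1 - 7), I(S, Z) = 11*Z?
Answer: 410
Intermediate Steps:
N(T) = -6*T (N(T) = T*(-6) = -6*T)
I(-18, 364) - N(-599) = 11*364 - (-6)*(-599) = 4004 - 1*3594 = 4004 - 3594 = 410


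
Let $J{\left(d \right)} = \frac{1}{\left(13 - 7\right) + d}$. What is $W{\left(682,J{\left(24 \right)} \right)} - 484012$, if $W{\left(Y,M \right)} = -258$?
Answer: $-484270$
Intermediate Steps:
$J{\left(d \right)} = \frac{1}{6 + d}$
$W{\left(682,J{\left(24 \right)} \right)} - 484012 = -258 - 484012 = -484270$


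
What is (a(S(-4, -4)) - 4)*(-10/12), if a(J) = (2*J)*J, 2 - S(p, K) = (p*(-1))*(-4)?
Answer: -1610/3 ≈ -536.67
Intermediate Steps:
S(p, K) = 2 - 4*p (S(p, K) = 2 - p*(-1)*(-4) = 2 - (-p)*(-4) = 2 - 4*p)
a(J) = 2*J²
(a(S(-4, -4)) - 4)*(-10/12) = (2*(2 - 4*(-4))² - 4)*(-10/12) = (2*(2 + 16)² - 4)*(-10*1/12) = (2*18² - 4)*(-⅚) = (2*324 - 4)*(-⅚) = (648 - 4)*(-⅚) = 644*(-⅚) = -1610/3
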